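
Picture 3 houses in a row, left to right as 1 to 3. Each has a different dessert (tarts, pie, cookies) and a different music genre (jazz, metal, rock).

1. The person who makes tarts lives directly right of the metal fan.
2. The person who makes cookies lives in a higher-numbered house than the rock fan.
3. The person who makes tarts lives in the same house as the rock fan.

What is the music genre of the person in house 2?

rock

The person who makes tarts is in house 2 (clue 3).
Clue 3: the rock fan is in house 2.
That leaves pie as the dessert for house 1.
That leaves cookies as the dessert for house 3.
That leaves jazz as the music genre for house 3.
House 1's music genre must be metal (nothing else left).
So: house 1 = pie/metal, house 2 = tarts/rock, house 3 = cookies/jazz.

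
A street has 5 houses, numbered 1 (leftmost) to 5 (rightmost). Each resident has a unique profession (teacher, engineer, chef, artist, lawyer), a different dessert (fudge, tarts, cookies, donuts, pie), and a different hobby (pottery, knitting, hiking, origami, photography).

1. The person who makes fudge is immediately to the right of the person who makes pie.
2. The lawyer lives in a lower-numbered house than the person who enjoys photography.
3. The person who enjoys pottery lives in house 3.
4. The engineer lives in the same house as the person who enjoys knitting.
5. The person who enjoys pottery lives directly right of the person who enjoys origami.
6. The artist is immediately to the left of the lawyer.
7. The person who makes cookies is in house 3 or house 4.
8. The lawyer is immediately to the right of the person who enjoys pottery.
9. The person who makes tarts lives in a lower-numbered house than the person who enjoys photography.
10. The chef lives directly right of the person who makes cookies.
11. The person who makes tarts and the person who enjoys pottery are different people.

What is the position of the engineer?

1

Clue 3 places the person who enjoys pottery in house 3.
The person who enjoys origami is in house 2 (clue 5).
By clue 8, the lawyer is in house 4.
By clue 2, the person who enjoys photography is in house 5.
The artist is in house 3 (clue 6).
By clue 10, the person who makes cookies is in house 4.
That leaves teacher as the profession for house 2.
House 5's profession must be chef (nothing else left).
So house 4 gets hiking for hobby.
House 1's profession must be engineer (nothing else left).
That leaves donuts as the dessert for house 5.
House 1's hobby must be knitting (nothing else left).
That leaves fudge as the dessert for house 3.
The person who makes pie is in house 2 (clue 1).
House 1 dessert: only tarts fits.
So: house 1 = engineer/tarts/knitting, house 2 = teacher/pie/origami, house 3 = artist/fudge/pottery, house 4 = lawyer/cookies/hiking, house 5 = chef/donuts/photography.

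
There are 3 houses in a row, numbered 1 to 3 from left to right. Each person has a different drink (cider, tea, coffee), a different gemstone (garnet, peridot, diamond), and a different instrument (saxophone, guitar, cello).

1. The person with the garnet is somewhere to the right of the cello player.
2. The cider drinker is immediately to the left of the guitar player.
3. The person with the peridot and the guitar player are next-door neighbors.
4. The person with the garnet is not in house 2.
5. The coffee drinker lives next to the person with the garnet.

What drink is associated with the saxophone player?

tea

By clue 4, the person with the garnet is in house 3.
The coffee drinker is in house 2 (clue 5).
That leaves tea as the drink for house 3.
From clue 2, the guitar player must be in house 2.
The person with the peridot is in house 1 (clue 3).
The only drink still possible for house 1 is cider.
House 2's gemstone must be diamond (nothing else left).
House 1's instrument must be cello (nothing else left).
So house 3 gets saxophone for instrument.
So: house 1 = cider/peridot/cello, house 2 = coffee/diamond/guitar, house 3 = tea/garnet/saxophone.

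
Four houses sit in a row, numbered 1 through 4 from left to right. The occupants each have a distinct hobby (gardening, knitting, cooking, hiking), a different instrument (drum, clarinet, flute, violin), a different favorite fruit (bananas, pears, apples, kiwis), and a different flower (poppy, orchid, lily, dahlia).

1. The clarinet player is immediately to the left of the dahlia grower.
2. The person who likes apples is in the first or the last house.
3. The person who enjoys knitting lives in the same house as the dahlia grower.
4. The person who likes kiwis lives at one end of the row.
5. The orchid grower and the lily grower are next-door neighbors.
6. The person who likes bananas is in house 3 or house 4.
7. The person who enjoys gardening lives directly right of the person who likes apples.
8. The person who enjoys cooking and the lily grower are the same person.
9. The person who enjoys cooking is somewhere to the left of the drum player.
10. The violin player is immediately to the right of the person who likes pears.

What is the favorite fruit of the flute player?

By clue 7, the person who enjoys gardening is in house 2.
From clue 7, the person who likes apples must be in house 1.
So house 2 gets pears for favorite fruit.
So house 3 gets bananas for favorite fruit.
House 4 favorite fruit: only kiwis fits.
Clue 10: the violin player is in house 3.
Clue 1: the clarinet player is in house 2.
By clue 1, the dahlia grower is in house 3.
Clue 3 places the person who enjoys knitting in house 3.
So house 1 gets cooking for hobby.
So house 4 gets hiking for hobby.
The only instrument still possible for house 1 is flute.
So house 4 gets drum for instrument.
Clue 5: the orchid grower is in house 2.
That leaves lily as the flower for house 1.
House 4's flower must be poppy (nothing else left).
So: house 1 = cooking/flute/apples/lily, house 2 = gardening/clarinet/pears/orchid, house 3 = knitting/violin/bananas/dahlia, house 4 = hiking/drum/kiwis/poppy.

apples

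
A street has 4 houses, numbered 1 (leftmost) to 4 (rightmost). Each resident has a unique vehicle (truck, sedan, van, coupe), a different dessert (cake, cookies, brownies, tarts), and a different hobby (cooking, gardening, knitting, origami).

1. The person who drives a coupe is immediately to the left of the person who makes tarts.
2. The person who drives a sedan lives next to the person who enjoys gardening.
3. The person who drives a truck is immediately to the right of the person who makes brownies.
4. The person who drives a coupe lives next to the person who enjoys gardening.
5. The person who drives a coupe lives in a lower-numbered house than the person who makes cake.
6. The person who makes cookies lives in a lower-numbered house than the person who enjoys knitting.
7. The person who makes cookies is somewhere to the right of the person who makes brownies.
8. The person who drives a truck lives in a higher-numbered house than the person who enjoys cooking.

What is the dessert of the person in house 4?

House 1's dessert must be brownies (nothing else left).
Clue 3 places the person who drives a truck in house 2.
From clue 8, the person who enjoys cooking must be in house 1.
That leaves van as the vehicle for house 4.
The person who drives a coupe is narrowed to house 1 or 3; consider each.
Placing it in house 3 leads to a contradiction, so it's in house 1.
The person who makes tarts is in house 2 (clue 1).
From clue 4, the person who enjoys gardening must be in house 2.
House 3's vehicle must be sedan (nothing else left).
House 4 dessert: only cake fits.
Clue 6 places the person who enjoys knitting in house 4.
That leaves cookies as the dessert for house 3.
House 3's hobby must be origami (nothing else left).
So: house 1 = coupe/brownies/cooking, house 2 = truck/tarts/gardening, house 3 = sedan/cookies/origami, house 4 = van/cake/knitting.

cake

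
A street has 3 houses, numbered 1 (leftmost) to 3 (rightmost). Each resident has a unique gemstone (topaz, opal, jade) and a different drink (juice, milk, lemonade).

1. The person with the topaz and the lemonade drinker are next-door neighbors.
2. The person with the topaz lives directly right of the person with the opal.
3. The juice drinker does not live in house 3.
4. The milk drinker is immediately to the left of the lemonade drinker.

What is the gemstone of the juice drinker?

opal

That leaves lemonade as the drink for house 3.
Clue 1: the person with the topaz is in house 2.
The person with the opal is in house 1 (clue 2).
Clue 4: the milk drinker is in house 2.
So house 3 gets jade for gemstone.
House 1 drink: only juice fits.
So: house 1 = opal/juice, house 2 = topaz/milk, house 3 = jade/lemonade.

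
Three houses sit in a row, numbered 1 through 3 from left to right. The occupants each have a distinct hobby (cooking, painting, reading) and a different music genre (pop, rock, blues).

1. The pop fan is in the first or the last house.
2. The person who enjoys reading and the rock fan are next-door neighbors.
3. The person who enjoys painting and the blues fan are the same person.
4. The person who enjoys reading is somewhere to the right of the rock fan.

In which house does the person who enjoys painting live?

The person who enjoys reading is narrowed to house 2 or 3; consider each.
Placing it in house 2 leads to a contradiction, so it's in house 3.
Clue 2: the rock fan is in house 2.
From clue 3, the person who enjoys painting must be in house 1.
From clue 3, the blues fan must be in house 1.
So house 2 gets cooking for hobby.
That leaves pop as the music genre for house 3.
So: house 1 = painting/blues, house 2 = cooking/rock, house 3 = reading/pop.

1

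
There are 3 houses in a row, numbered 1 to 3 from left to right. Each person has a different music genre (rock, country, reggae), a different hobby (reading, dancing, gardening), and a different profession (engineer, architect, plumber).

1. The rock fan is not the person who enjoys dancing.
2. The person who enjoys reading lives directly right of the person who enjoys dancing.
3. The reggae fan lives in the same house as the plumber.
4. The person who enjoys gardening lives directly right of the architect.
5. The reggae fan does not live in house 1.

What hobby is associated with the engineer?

dancing

House 1's hobby must be dancing (nothing else left).
By clue 2, the person who enjoys reading is in house 2.
House 1 music genre: only country fits.
House 3's hobby must be gardening (nothing else left).
Clue 4: the architect is in house 2.
House 1's profession must be engineer (nothing else left).
House 3 profession: only plumber fits.
The reggae fan is in house 3 (clue 3).
House 2 music genre: only rock fits.
So: house 1 = country/dancing/engineer, house 2 = rock/reading/architect, house 3 = reggae/gardening/plumber.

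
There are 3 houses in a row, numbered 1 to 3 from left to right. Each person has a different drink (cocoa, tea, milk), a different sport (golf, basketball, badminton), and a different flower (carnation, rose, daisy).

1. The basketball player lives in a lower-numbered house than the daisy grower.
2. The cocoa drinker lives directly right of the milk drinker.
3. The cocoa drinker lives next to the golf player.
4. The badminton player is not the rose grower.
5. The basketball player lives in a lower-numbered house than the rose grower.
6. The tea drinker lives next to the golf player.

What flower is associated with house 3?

The only flower still possible for house 1 is carnation.
The cocoa drinker is narrowed to house 2 or 3; consider each.
Placing it in house 2 leads to a contradiction, so it's in house 3.
Clue 2: the milk drinker is in house 2.
By clue 3, the golf player is in house 2.
That leaves tea as the drink for house 1.
House 1 sport: only basketball fits.
That leaves badminton as the sport for house 3.
By clue 4, the rose grower is in house 2.
So house 3 gets daisy for flower.
So: house 1 = tea/basketball/carnation, house 2 = milk/golf/rose, house 3 = cocoa/badminton/daisy.

daisy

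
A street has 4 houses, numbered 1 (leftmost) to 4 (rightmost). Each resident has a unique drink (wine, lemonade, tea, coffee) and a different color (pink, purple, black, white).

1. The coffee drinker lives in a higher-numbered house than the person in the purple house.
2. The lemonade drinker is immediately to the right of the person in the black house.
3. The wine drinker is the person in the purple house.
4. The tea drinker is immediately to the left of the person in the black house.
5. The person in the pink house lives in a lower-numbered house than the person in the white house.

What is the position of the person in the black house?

That leaves white as the color for house 4.
The lemonade drinker is narrowed to house 3 or 4; consider each.
Placing it in house 3 leads to a contradiction, so it's in house 4.
Clue 2: the person in the black house is in house 3.
From clue 4, the tea drinker must be in house 2.
House 1's drink must be wine (nothing else left).
House 3's drink must be coffee (nothing else left).
From clue 3, the person in the purple house must be in house 1.
House 2's color must be pink (nothing else left).
So: house 1 = wine/purple, house 2 = tea/pink, house 3 = coffee/black, house 4 = lemonade/white.

3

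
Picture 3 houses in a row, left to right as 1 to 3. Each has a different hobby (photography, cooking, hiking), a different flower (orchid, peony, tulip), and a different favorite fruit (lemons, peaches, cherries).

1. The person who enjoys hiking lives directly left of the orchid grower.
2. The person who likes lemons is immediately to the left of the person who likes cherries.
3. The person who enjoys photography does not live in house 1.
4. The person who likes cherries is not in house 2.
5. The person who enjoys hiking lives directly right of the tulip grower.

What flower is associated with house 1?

By clue 4, the person who likes cherries is in house 3.
By clue 5, the person who enjoys hiking is in house 2.
From clue 5, the tulip grower must be in house 1.
That leaves cooking as the hobby for house 1.
So house 3 gets photography for hobby.
From clue 1, the orchid grower must be in house 3.
From clue 2, the person who likes lemons must be in house 2.
House 2 flower: only peony fits.
House 1's favorite fruit must be peaches (nothing else left).
So: house 1 = cooking/tulip/peaches, house 2 = hiking/peony/lemons, house 3 = photography/orchid/cherries.

tulip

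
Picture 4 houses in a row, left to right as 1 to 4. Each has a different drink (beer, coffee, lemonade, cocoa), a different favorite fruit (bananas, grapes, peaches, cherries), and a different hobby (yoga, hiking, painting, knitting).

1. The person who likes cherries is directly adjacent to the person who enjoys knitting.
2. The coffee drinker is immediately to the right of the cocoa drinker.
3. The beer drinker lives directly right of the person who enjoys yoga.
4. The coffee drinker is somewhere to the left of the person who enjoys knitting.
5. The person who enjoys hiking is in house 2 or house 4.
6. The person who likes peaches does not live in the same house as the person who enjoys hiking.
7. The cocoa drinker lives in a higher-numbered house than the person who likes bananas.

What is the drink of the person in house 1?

House 1's drink must be lemonade (nothing else left).
House 4's drink must be beer (nothing else left).
Clue 2: the coffee drinker is in house 3.
Clue 2 places the cocoa drinker in house 2.
The person who enjoys yoga is in house 3 (clue 3).
Clue 4: the person who enjoys knitting is in house 4.
Clue 7: the person who likes bananas is in house 1.
House 1 hobby: only painting fits.
So house 2 gets hiking for hobby.
From clue 1, the person who likes cherries must be in house 3.
The only favorite fruit still possible for house 2 is grapes.
That leaves peaches as the favorite fruit for house 4.
So: house 1 = lemonade/bananas/painting, house 2 = cocoa/grapes/hiking, house 3 = coffee/cherries/yoga, house 4 = beer/peaches/knitting.

lemonade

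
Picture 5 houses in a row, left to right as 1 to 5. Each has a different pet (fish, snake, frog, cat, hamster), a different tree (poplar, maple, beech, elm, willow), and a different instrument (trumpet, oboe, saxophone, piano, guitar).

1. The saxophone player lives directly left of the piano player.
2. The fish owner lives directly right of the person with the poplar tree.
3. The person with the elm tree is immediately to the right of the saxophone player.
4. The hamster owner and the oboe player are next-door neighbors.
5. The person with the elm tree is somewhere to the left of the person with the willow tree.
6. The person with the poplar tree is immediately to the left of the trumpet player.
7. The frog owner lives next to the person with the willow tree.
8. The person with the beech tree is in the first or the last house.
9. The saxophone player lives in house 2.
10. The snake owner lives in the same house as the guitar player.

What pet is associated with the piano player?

Clue 9 places the saxophone player in house 2.
The piano player is in house 3 (clue 1).
From clue 3, the person with the elm tree must be in house 3.
From clue 6, the person with the poplar tree must be in house 4.
The trumpet player is in house 5 (clue 6).
House 2 tree: only maple fits.
That leaves willow as the tree for house 5.
Clue 2: the fish owner is in house 5.
Clue 7 places the frog owner in house 4.
So house 1 gets beech for tree.
The guitar player is in house 1 (clue 10).
House 1 pet: only snake fits.
That leaves oboe as the instrument for house 4.
From clue 4, the hamster owner must be in house 3.
That leaves cat as the pet for house 2.
So: house 1 = snake/beech/guitar, house 2 = cat/maple/saxophone, house 3 = hamster/elm/piano, house 4 = frog/poplar/oboe, house 5 = fish/willow/trumpet.

hamster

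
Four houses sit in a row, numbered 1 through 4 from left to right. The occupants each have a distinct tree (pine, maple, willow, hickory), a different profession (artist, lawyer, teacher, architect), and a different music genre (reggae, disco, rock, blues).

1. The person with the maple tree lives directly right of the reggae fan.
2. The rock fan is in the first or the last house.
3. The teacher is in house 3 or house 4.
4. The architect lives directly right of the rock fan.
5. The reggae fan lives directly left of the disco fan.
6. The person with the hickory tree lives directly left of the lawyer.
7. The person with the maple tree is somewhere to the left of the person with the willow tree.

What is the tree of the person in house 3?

maple

The architect is in house 2 (clue 4).
Clue 4 places the rock fan in house 1.
House 1's profession must be artist (nothing else left).
From clue 1, the person with the maple tree must be in house 3.
Clue 1: the reggae fan is in house 2.
The disco fan is in house 3 (clue 5).
By clue 7, the person with the willow tree is in house 4.
House 1 tree: only pine fits.
The only tree still possible for house 2 is hickory.
That leaves blues as the music genre for house 4.
Clue 6: the lawyer is in house 3.
That leaves teacher as the profession for house 4.
So: house 1 = pine/artist/rock, house 2 = hickory/architect/reggae, house 3 = maple/lawyer/disco, house 4 = willow/teacher/blues.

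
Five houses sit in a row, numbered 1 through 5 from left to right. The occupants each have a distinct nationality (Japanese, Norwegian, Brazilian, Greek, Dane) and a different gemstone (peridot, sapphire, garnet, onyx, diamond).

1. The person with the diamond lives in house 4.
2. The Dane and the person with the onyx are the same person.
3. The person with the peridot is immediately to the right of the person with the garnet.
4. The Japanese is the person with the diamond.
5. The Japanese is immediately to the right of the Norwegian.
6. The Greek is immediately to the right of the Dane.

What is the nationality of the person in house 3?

Clue 1: the person with the diamond is in house 4.
By clue 4, the Japanese is in house 4.
Clue 5 places the Norwegian in house 3.
By clue 6, the Greek is in house 2.
Clue 6 places the Dane in house 1.
So house 5 gets Brazilian for nationality.
House 5's gemstone must be sapphire (nothing else left).
Clue 2: the person with the onyx is in house 1.
House 3 gemstone: only peridot fits.
House 2 gemstone: only garnet fits.
So: house 1 = Dane/onyx, house 2 = Greek/garnet, house 3 = Norwegian/peridot, house 4 = Japanese/diamond, house 5 = Brazilian/sapphire.

Norwegian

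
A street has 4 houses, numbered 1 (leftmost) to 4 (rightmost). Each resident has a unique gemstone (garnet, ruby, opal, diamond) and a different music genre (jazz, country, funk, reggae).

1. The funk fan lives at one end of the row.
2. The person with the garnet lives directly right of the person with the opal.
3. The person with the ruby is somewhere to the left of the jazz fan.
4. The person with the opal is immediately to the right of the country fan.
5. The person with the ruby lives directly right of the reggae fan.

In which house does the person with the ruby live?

That leaves diamond as the gemstone for house 1.
That leaves garnet as the gemstone for house 4.
House 3 music genre: only jazz fits.
That leaves funk as the music genre for house 4.
The person with the opal is in house 3 (clue 2).
Clue 3: the person with the ruby is in house 2.
Clue 4 places the country fan in house 2.
Clue 5 places the reggae fan in house 1.
So: house 1 = diamond/reggae, house 2 = ruby/country, house 3 = opal/jazz, house 4 = garnet/funk.

2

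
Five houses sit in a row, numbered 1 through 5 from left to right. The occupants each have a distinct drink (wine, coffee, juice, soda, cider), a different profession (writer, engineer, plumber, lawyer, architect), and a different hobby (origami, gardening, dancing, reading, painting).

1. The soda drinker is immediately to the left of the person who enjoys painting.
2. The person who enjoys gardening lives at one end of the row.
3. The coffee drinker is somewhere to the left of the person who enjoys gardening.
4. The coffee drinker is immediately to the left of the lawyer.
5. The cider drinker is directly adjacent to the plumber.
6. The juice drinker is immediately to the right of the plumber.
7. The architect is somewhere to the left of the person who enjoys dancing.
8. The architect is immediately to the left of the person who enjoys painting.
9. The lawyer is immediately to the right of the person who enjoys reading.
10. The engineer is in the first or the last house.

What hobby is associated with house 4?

dancing

Clue 3 places the person who enjoys gardening in house 5.
The engineer is narrowed to house 1 or 5; consider each.
Placing it in house 1 leads to a contradiction, so it's in house 5.
The coffee drinker is narrowed to house 1 or 2 or 3; consider each.
Placing it in house 1 and house 2 leads to a contradiction, so it's in house 3.
Clue 4: the lawyer is in house 4.
By clue 9, the person who enjoys reading is in house 3.
House 1 hobby: only origami fits.
Clue 1: the soda drinker is in house 1.
From clue 1, the person who enjoys painting must be in house 2.
From clue 8, the architect must be in house 1.
House 5's drink must be wine (nothing else left).
That leaves writer as the profession for house 2.
House 3 profession: only plumber fits.
The only hobby still possible for house 4 is dancing.
The juice drinker is in house 4 (clue 6).
So house 2 gets cider for drink.
So: house 1 = soda/architect/origami, house 2 = cider/writer/painting, house 3 = coffee/plumber/reading, house 4 = juice/lawyer/dancing, house 5 = wine/engineer/gardening.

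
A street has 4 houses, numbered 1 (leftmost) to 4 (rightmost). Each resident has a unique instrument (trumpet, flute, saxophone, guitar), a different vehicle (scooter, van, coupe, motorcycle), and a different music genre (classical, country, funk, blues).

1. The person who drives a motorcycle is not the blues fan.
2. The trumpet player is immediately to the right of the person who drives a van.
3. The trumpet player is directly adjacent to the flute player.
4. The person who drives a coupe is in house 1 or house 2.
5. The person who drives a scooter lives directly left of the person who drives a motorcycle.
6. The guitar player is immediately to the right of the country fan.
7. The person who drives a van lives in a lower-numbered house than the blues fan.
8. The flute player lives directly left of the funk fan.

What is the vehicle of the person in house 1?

van

So house 4 gets motorcycle for vehicle.
From clue 5, the person who drives a scooter must be in house 3.
The trumpet player is narrowed to house 2 or 3; consider each.
Placing it in house 3 leads to a contradiction, so it's in house 2.
From clue 2, the person who drives a van must be in house 1.
So house 2 gets coupe for vehicle.
House 1 music genre: only classical fits.
House 4's music genre must be funk (nothing else left).
Clue 8 places the flute player in house 3.
The only instrument still possible for house 1 is saxophone.
So house 4 gets guitar for instrument.
Clue 6 places the country fan in house 3.
House 2's music genre must be blues (nothing else left).
So: house 1 = saxophone/van/classical, house 2 = trumpet/coupe/blues, house 3 = flute/scooter/country, house 4 = guitar/motorcycle/funk.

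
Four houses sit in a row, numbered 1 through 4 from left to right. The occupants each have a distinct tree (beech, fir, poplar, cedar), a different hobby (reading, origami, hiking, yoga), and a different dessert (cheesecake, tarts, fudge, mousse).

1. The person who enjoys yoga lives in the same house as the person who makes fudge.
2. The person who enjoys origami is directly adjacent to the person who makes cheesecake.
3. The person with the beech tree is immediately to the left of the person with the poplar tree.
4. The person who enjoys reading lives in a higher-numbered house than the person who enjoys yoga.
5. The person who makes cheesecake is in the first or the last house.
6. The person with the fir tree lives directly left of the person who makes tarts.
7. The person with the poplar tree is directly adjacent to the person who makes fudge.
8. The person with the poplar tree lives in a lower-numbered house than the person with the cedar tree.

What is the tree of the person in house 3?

fir

So house 4 gets cedar for tree.
The person with the beech tree is narrowed to house 1 or 2; consider each.
Placing it in house 2 leads to a contradiction, so it's in house 1.
Clue 3 places the person with the poplar tree in house 2.
House 3's tree must be fir (nothing else left).
Clue 6: the person who makes tarts is in house 4.
That leaves mousse as the dessert for house 2.
House 3 dessert: only fudge fits.
Clue 1 places the person who enjoys yoga in house 3.
Clue 2 places the person who enjoys origami in house 2.
Clue 4: the person who enjoys reading is in house 4.
So house 1 gets hiking for hobby.
That leaves cheesecake as the dessert for house 1.
So: house 1 = beech/hiking/cheesecake, house 2 = poplar/origami/mousse, house 3 = fir/yoga/fudge, house 4 = cedar/reading/tarts.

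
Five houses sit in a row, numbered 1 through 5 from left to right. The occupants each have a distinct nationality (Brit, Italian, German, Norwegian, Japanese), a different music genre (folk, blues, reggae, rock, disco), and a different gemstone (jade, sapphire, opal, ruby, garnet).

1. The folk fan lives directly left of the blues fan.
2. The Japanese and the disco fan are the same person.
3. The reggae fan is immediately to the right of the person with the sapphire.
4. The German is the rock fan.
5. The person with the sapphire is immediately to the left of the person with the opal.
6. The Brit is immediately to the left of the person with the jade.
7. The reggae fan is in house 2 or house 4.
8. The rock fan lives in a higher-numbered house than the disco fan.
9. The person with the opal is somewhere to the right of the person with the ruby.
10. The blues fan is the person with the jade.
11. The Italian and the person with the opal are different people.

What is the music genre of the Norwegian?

reggae

The reggae fan is narrowed to house 2 or 4; consider each.
Placing it in house 2 leads to a contradiction, so it's in house 4.
Clue 3: the person with the sapphire is in house 3.
Clue 5: the person with the opal is in house 4.
From clue 10, the blues fan must be in house 2.
By clue 10, the person with the jade is in house 2.
The only music genre still possible for house 5 is rock.
House 1 gemstone: only ruby fits.
House 5's gemstone must be garnet (nothing else left).
The German is in house 5 (clue 4).
From clue 6, the Brit must be in house 1.
The only nationality still possible for house 3 is Japanese.
That leaves Norwegian as the nationality for house 4.
House 1's music genre must be folk (nothing else left).
That leaves disco as the music genre for house 3.
House 2's nationality must be Italian (nothing else left).
So: house 1 = Brit/folk/ruby, house 2 = Italian/blues/jade, house 3 = Japanese/disco/sapphire, house 4 = Norwegian/reggae/opal, house 5 = German/rock/garnet.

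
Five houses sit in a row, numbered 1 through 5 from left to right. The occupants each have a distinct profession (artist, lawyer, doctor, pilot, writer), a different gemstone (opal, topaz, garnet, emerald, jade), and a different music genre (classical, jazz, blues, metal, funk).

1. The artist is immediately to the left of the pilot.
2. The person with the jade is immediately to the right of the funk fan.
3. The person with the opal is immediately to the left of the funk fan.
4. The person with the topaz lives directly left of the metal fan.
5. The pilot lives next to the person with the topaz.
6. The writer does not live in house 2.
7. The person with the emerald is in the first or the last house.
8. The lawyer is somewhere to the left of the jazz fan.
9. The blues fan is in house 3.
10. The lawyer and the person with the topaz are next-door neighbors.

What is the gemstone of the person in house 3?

jade

Clue 9: the blues fan is in house 3.
So house 1 gets classical for music genre.
So house 2 gets garnet for gemstone.
The only gemstone still possible for house 4 is topaz.
Clue 4 places the metal fan in house 5.
Clue 10 places the lawyer in house 3.
The only profession still possible for house 5 is pilot.
House 2's music genre must be funk (nothing else left).
House 4's music genre must be jazz (nothing else left).
From clue 1, the artist must be in house 4.
From clue 2, the person with the jade must be in house 3.
Clue 3 places the person with the opal in house 1.
That leaves writer as the profession for house 1.
House 2's profession must be doctor (nothing else left).
That leaves emerald as the gemstone for house 5.
So: house 1 = writer/opal/classical, house 2 = doctor/garnet/funk, house 3 = lawyer/jade/blues, house 4 = artist/topaz/jazz, house 5 = pilot/emerald/metal.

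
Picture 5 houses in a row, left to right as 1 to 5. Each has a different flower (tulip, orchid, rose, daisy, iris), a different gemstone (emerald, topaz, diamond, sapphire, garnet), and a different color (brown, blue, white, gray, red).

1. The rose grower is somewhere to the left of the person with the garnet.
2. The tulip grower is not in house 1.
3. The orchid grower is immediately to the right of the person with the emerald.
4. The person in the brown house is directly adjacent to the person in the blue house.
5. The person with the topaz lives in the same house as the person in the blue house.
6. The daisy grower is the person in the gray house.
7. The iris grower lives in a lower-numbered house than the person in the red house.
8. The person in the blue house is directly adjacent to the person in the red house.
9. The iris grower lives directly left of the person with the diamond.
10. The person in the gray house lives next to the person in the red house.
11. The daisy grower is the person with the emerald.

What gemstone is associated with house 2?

The daisy grower is narrowed to house 1 or 2 or 3 or 4; consider each.
Placing it in house 1 and house 2 and house 3 leads to a contradiction, so it's in house 4.
From clue 6, the person in the gray house must be in house 4.
The person with the emerald is in house 4 (clue 11).
The orchid grower is in house 5 (clue 3).
By clue 8, the person in the blue house is in house 2.
By clue 8, the person in the red house is in house 3.
The only color still possible for house 5 is white.
By clue 5, the person with the topaz is in house 2.
So house 1 gets sapphire for gemstone.
That leaves diamond as the gemstone for house 3.
House 5 gemstone: only garnet fits.
That leaves brown as the color for house 1.
Clue 9 places the iris grower in house 2.
The only flower still possible for house 1 is rose.
So house 3 gets tulip for flower.
So: house 1 = rose/sapphire/brown, house 2 = iris/topaz/blue, house 3 = tulip/diamond/red, house 4 = daisy/emerald/gray, house 5 = orchid/garnet/white.

topaz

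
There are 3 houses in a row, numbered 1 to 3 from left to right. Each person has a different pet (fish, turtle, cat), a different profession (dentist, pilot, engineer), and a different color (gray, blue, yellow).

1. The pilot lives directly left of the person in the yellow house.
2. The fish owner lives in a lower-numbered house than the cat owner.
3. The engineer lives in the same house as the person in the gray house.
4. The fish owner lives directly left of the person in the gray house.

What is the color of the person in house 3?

So house 1 gets blue for color.
The cat owner is narrowed to house 2 or 3; consider each.
Placing it in house 2 leads to a contradiction, so it's in house 3.
The fish owner is narrowed to house 1 or 2; consider each.
Placing it in house 1 leads to a contradiction, so it's in house 2.
Clue 4: the person in the gray house is in house 3.
So house 1 gets turtle for pet.
That leaves yellow as the color for house 2.
The pilot is in house 1 (clue 1).
By clue 3, the engineer is in house 3.
So house 2 gets dentist for profession.
So: house 1 = turtle/pilot/blue, house 2 = fish/dentist/yellow, house 3 = cat/engineer/gray.

gray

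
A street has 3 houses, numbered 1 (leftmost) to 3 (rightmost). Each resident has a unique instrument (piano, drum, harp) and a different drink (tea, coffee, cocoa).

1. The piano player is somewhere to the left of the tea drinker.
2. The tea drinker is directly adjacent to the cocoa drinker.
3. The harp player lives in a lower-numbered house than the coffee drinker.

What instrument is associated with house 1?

piano

So house 3 gets drum for instrument.
So house 1 gets cocoa for drink.
From clue 2, the tea drinker must be in house 2.
The only drink still possible for house 3 is coffee.
Clue 1 places the piano player in house 1.
That leaves harp as the instrument for house 2.
So: house 1 = piano/cocoa, house 2 = harp/tea, house 3 = drum/coffee.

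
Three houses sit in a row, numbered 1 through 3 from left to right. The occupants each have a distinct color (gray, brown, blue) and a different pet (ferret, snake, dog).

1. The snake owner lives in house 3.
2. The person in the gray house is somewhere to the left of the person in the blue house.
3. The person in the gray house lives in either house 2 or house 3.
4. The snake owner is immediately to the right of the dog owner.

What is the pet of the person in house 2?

dog

Clue 1: the snake owner is in house 3.
By clue 3, the person in the gray house is in house 2.
By clue 4, the dog owner is in house 2.
The only color still possible for house 1 is brown.
The only color still possible for house 3 is blue.
The only pet still possible for house 1 is ferret.
So: house 1 = brown/ferret, house 2 = gray/dog, house 3 = blue/snake.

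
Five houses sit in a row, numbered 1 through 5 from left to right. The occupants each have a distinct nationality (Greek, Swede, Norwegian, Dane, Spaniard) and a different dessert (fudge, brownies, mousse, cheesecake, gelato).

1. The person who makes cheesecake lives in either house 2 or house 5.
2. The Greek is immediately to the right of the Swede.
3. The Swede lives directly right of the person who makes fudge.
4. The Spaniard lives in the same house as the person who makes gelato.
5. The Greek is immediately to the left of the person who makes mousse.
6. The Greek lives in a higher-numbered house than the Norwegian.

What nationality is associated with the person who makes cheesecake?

The Greek is narrowed to house 3 or 4; consider each.
Placing it in house 4 leads to a contradiction, so it's in house 3.
By clue 2, the Swede is in house 2.
Clue 3 places the person who makes fudge in house 1.
From clue 5, the person who makes mousse must be in house 4.
House 1 nationality: only Norwegian fits.
The Spaniard is in house 5 (clue 4).
Clue 4: the person who makes gelato is in house 5.
That leaves Dane as the nationality for house 4.
House 3 dessert: only brownies fits.
The only dessert still possible for house 2 is cheesecake.
So: house 1 = Norwegian/fudge, house 2 = Swede/cheesecake, house 3 = Greek/brownies, house 4 = Dane/mousse, house 5 = Spaniard/gelato.

Swede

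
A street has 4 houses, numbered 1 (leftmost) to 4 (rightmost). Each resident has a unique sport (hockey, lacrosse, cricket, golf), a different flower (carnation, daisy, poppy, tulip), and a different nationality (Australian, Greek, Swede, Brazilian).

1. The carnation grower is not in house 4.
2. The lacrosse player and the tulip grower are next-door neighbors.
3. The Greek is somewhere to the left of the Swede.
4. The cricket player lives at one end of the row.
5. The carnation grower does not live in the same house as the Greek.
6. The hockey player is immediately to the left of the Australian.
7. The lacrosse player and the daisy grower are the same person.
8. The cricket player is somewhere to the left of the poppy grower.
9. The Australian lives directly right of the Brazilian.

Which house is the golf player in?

By clue 8, the cricket player is in house 1.
That leaves Greek as the nationality for house 1.
So house 1 gets tulip for flower.
The lacrosse player is in house 2 (clue 2).
Clue 7 places the daisy grower in house 2.
The only sport still possible for house 4 is golf.
So house 4 gets poppy for flower.
Clue 6 places the Australian in house 4.
Clue 9 places the Brazilian in house 3.
The only sport still possible for house 3 is hockey.
That leaves carnation as the flower for house 3.
House 2 nationality: only Swede fits.
So: house 1 = cricket/tulip/Greek, house 2 = lacrosse/daisy/Swede, house 3 = hockey/carnation/Brazilian, house 4 = golf/poppy/Australian.

4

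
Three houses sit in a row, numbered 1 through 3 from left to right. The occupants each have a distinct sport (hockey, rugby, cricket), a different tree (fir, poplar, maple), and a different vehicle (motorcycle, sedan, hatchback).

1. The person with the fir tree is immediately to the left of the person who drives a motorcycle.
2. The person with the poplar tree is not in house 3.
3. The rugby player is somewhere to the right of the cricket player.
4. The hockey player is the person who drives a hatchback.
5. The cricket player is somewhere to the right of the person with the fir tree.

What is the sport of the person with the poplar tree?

cricket

The cricket player is in house 2 (clue 5).
Clue 5: the person with the fir tree is in house 1.
So house 1 gets hockey for sport.
The only sport still possible for house 3 is rugby.
So house 2 gets poplar for tree.
House 3 tree: only maple fits.
Clue 1: the person who drives a motorcycle is in house 2.
From clue 4, the person who drives a hatchback must be in house 1.
House 3 vehicle: only sedan fits.
So: house 1 = hockey/fir/hatchback, house 2 = cricket/poplar/motorcycle, house 3 = rugby/maple/sedan.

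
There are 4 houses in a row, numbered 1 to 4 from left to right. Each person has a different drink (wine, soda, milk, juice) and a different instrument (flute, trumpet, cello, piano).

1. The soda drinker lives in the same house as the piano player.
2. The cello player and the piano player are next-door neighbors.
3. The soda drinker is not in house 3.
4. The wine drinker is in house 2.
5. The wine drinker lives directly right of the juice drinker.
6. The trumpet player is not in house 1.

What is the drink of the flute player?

juice

The wine drinker is in house 2 (clue 4).
The juice drinker is in house 1 (clue 5).
So house 3 gets milk for drink.
House 4's drink must be soda (nothing else left).
The piano player is in house 4 (clue 1).
Clue 2 places the cello player in house 3.
House 1 instrument: only flute fits.
The only instrument still possible for house 2 is trumpet.
So: house 1 = juice/flute, house 2 = wine/trumpet, house 3 = milk/cello, house 4 = soda/piano.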